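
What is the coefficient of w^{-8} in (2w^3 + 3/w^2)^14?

945728784

General term: C(14,j)·(2w^3)^j·(3/w^2)^(14-j), with w-exponent 3j − 2(14−j) = 5j − 28.
Set 5j − 28 = -8: j = 4.
C(14,4) = 1001; 2^4 = 16; 3^10 = 59049.
Coefficient = 1001 · 16 · 59049 = 945728784.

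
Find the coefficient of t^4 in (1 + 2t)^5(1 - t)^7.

Coefficient of t^4 = Σ_{j} C(5,j)·2^j·C(7,4-j)·(-1)^(4-j) for j from 0 to 4.
= 35 + (-350) + 840 + (-560) + 80 = 45.

45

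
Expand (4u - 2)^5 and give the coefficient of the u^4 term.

-2560

The general term is C(5,j)·(4u)^j·(-2)^(5-j); the u^4 term has j = 4.
C(5,4) = 5.
Coefficient = C(5,4) · 4^4 · (-2)^1 = 5 · 256 · (-2) = -2560.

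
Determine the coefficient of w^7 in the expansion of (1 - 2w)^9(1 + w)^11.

Coefficient of w^7 = Σ_{j} C(9,j)·(-2)^j·C(11,7-j)·1^(7-j) for j from 0 to 7.
= 330 + (-8316) + 66528 + (-221760) + 332640 + (-221760) + 59136 + (-4608) = 2190.

2190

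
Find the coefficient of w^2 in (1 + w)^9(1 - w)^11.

Coefficient of w^2 = Σ_{j} C(9,j)·1^j·C(11,2-j)·(-1)^(2-j) for j from 0 to 2.
= 55 + (-99) + 36 = -8.

-8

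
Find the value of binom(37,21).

12875774670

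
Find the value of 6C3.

20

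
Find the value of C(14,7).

3432

C(14,7) = (14·13·12·11·10·9·8) / 7! = 17297280 / 5040 = 3432.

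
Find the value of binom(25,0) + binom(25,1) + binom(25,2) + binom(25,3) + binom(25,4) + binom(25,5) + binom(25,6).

1 + 25 + 300 + 2300 + 12650 + 53130 + 177100 = 245506.

245506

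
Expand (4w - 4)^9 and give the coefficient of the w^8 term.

-2359296

The general term is C(9,j)·(4w)^j·(-4)^(9-j); the w^8 term has j = 8.
C(9,8) = 9.
Coefficient = C(9,8) · 4^8 · (-4)^1 = 9 · 65536 · (-4) = -2359296.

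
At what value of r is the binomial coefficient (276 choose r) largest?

C(276,r) is maximized at r = 276/2 = 138.

138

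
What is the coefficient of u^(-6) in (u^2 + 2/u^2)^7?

General term: C(7,j)·(u^2)^j·(2/u^2)^(7-j), with u-exponent 2j − 2(7−j) = 4j − 14.
Set 4j − 14 = -6: j = 2.
C(7,2) = 21; 1^2 = 1; 2^5 = 32.
Coefficient = 21 · 1 · 32 = 672.

672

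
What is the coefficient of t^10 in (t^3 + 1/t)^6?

General term: C(6,j)·(t^3)^j·(1/t)^(6-j), with t-exponent 3j − 1(6−j) = 4j − 6.
Set 4j − 6 = 10: j = 4.
C(6,4) = 15; 1^4 = 1; 1^2 = 1.
Coefficient = 15 · 1 · 1 = 15.

15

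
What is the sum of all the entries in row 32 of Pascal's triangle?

4294967296

Setting x = 1 in (1+x)^32 gives Σ C(32,j) = 2^32 = 4294967296.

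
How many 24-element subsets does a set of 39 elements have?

25140840660

C(39,24) = C(39,15) by symmetry.
C(39,15) = (39·38·37·36·35·34·33·32·31·30·29·28·27·26·25) / 15! = 32876032921054202880000 / 1307674368000 = 25140840660.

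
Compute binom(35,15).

C(35,15) = (35·34·33·32·31·30·29·28·27·26·25·24·23·22·21) / 15! = 4247252019052922880000 / 1307674368000 = 3247943160.

3247943160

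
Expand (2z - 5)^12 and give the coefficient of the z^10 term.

The general term is C(12,j)·(2z)^j·(-5)^(12-j); the z^10 term has j = 10.
C(12,10) = 66.
Coefficient = C(12,10) · 2^10 · (-5)^2 = 66 · 1024 · 25 = 1689600.

1689600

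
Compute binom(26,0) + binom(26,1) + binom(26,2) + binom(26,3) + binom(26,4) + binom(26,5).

83682

1 + 26 + 325 + 2600 + 14950 + 65780 = 83682.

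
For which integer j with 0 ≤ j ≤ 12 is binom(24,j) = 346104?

C(24,j) increases on 0 ≤ j ≤ 12. C(24,6) = 134596 and C(24,7) = 346104, so j = 7.

7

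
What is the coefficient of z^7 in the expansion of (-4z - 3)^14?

122974765056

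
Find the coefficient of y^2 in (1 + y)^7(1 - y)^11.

Coefficient of y^2 = Σ_{j} C(7,j)·1^j·C(11,2-j)·(-1)^(2-j) for j from 0 to 2.
= 55 + (-77) + 21 = -1.

-1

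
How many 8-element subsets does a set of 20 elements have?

125970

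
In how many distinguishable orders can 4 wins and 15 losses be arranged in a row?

Choose positions for the wins: C(19,4) = 3876.

3876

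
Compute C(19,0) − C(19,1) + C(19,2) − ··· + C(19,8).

The partial alternating sum Σ_{k=0}^{8} (−1)^k C(19,k) = (−1)^8 C(18,8) = 43758.

43758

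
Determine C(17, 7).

19448

C(17,7) = (17·16·15·14·13·12·11) / 7! = 98017920 / 5040 = 19448.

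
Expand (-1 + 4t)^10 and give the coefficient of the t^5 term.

-258048

The general term is C(10,j)·(-1)^j·(4t)^(10-j); the t^5 term has j = 5.
C(10,5) = 252.
Coefficient = C(10,5) · (-1)^5 · 4^5 = 252 · (-1) · 1024 = -258048.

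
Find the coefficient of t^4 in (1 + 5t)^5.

3125

The general term is C(5,j)·(1)^j·(5t)^(5-j); the t^4 term has j = 1.
C(5,1) = 5.
Coefficient = C(5,1) · 5^4 = 5 · 625 = 3125.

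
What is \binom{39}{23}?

37711260990

C(39,23) = C(39,16) by symmetry.
C(39,16) = (39·38·37·36·35·34·33·32·31·30·29·28·27·26·25·24) / 16! = 789024790105300869120000 / 20922789888000 = 37711260990.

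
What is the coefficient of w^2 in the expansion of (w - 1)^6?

15

The general term is C(6,j)·(w)^j·(-1)^(6-j); the w^2 term has j = 2.
C(6,2) = 15.
Coefficient = C(6,2) = 15.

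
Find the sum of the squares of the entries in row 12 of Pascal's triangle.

2704156

Σ C(12,k)² is the coefficient of x^12 in (1+x)^12(1+x)^12 = (1+x)^24, i.e. C(24,12) = 2704156.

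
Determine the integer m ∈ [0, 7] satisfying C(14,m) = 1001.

4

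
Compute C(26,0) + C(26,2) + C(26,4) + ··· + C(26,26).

33554432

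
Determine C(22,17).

26334

C(22,17) = C(22,5) by symmetry.
C(22,5) = (22·21·20·19·18) / 5! = 3160080 / 120 = 26334.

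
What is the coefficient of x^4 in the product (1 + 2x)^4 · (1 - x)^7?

51

Coefficient of x^4 = Σ_{j} C(4,j)·2^j·C(7,4-j)·(-1)^(4-j) for j from 0 to 4.
= 35 + (-280) + 504 + (-224) + 16 = 51.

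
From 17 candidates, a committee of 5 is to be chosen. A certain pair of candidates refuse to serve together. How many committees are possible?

5733

All 5-subsets: C(17,5) = 6188. Those containing both fixed elements: C(15,3) = 455.
6188 − 455 = 5733.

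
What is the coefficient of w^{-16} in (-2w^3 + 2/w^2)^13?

General term: C(13,j)·(-2w^3)^j·(2/w^2)^(13-j), with w-exponent 3j − 2(13−j) = 5j − 26.
Set 5j − 26 = -16: j = 2.
C(13,2) = 78; (-2)^2 = 4; 2^11 = 2048.
Coefficient = 78 · 4 · 2048 = 638976.

638976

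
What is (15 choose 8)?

C(15,8) = C(15,7) by symmetry.
C(15,7) = (15·14·13·12·11·10·9) / 7! = 32432400 / 5040 = 6435.

6435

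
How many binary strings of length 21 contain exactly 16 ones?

Choose the 16 positions: C(21,16) = 20349.

20349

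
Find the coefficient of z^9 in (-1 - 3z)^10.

196830

The general term is C(10,j)·(-1)^j·(-3z)^(10-j); the z^9 term has j = 1.
C(10,1) = 10.
Coefficient = C(10,1) · (-1)^1 · (-3)^9 = 10 · (-1) · (-19683) = 196830.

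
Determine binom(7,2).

C(7,2) = (7·6) / 2! = 42 / 2 = 21.

21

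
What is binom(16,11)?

4368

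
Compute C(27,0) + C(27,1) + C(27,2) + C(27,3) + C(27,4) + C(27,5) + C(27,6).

397594

1 + 27 + 351 + 2925 + 17550 + 80730 + 296010 = 397594.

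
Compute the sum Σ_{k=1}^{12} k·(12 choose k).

Differentiating (1+x)^12 and setting x=1: Σ k·C(12,k) = 12·2^11 = 24576.

24576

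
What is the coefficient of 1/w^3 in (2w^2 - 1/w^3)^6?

-160

General term: C(6,j)·(2w^2)^j·(-1/w^3)^(6-j), with w-exponent 2j − 3(6−j) = 5j − 18.
Set 5j − 18 = -3: j = 3.
C(6,3) = 20; 2^3 = 8; (-1)^3 = -1.
Coefficient = 20 · 8 · (-1) = -160.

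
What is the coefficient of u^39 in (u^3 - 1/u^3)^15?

-15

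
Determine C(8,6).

28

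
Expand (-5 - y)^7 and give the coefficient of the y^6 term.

The general term is C(7,j)·(-5)^j·(-y)^(7-j); the y^6 term has j = 1.
C(7,1) = 7.
Coefficient = C(7,1) · (-5)^1 = 7 · (-5) = -35.

-35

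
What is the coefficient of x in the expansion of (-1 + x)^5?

5

The general term is C(5,j)·(-1)^j·(x)^(5-j); the x^1 term has j = 4.
C(5,4) = 5.
Coefficient = C(5,4) = 5.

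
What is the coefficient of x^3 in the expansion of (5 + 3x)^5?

The general term is C(5,j)·(5)^j·(3x)^(5-j); the x^3 term has j = 2.
C(5,2) = 10.
Coefficient = C(5,2) · 5^2 · 3^3 = 10 · 25 · 27 = 6750.

6750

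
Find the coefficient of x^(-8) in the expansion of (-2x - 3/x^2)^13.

General term: C(13,j)·(-2x)^j·(-3/x^2)^(13-j), with x-exponent 1j − 2(13−j) = 3j − 26.
Set 3j − 26 = -8: j = 6.
C(13,6) = 1716; (-2)^6 = 64; (-3)^7 = -2187.
Coefficient = 1716 · 64 · (-2187) = -240185088.

-240185088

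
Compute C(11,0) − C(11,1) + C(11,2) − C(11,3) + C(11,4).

210

The partial alternating sum Σ_{k=0}^{4} (−1)^k C(11,k) = (−1)^4 C(10,4) = 210.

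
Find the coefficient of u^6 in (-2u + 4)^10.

3440640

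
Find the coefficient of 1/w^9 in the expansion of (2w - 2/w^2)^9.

43008

General term: C(9,j)·(2w)^j·(-2/w^2)^(9-j), with w-exponent 1j − 2(9−j) = 3j − 18.
Set 3j − 18 = -9: j = 3.
C(9,3) = 84; 2^3 = 8; (-2)^6 = 64.
Coefficient = 84 · 8 · 64 = 43008.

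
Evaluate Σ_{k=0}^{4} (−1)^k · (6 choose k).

5

The partial alternating sum Σ_{k=0}^{4} (−1)^k C(6,k) = (−1)^4 C(5,4) = 5.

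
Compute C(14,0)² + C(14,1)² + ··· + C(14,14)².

By Vandermonde's identity, Σ C(14,r)² = C(28,14) = 40116600.

40116600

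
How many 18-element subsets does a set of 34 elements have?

2203961430

C(34,18) = C(34,16) by symmetry.
C(34,16) = (34·33·32·31·30·29·28·27·26·25·24·23·22·21·20·19) / 16! = 46113021921146019840000 / 20922789888000 = 2203961430.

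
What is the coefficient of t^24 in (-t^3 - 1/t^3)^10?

10

General term: C(10,j)·(-t^3)^j·(-1/t^3)^(10-j), with t-exponent 3j − 3(10−j) = 6j − 30.
Set 6j − 30 = 24: j = 9.
C(10,9) = 10; (-1)^9 = -1; (-1)^1 = -1.
Coefficient = 10 · (-1) · (-1) = 10.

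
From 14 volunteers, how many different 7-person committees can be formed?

3432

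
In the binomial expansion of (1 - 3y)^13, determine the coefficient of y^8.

8444007

The general term is C(13,j)·(1)^j·(-3y)^(13-j); the y^8 term has j = 5.
C(13,5) = 1287.
Coefficient = C(13,5) · (-3)^8 = 1287 · 6561 = 8444007.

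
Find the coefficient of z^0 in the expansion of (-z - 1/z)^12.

General term: C(12,j)·(-z)^j·(-1/z)^(12-j), with z-exponent 1j − 1(12−j) = 2j − 12.
Set 2j − 12 = 0: j = 6.
C(12,6) = 924; (-1)^6 = 1; (-1)^6 = 1.
Coefficient = 924 · 1 · 1 = 924.

924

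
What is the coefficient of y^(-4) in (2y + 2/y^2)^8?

General term: C(8,j)·(2y)^j·(2/y^2)^(8-j), with y-exponent 1j − 2(8−j) = 3j − 16.
Set 3j − 16 = -4: j = 4.
C(8,4) = 70; 2^4 = 16; 2^4 = 16.
Coefficient = 70 · 16 · 16 = 17920.

17920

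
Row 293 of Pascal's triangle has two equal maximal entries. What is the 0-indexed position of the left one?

For odd n = 293, C(293,i) peaks at i = (n−1)/2 and (n+1)/2; the lower is 146.

146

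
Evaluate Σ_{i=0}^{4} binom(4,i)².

By Vandermonde's identity, Σ C(4,i)² = C(8,4) = 70.

70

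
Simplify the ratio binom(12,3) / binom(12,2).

C(n,k+1)/C(n,k) = (n−k)/(k+1) = (12−2)/(2+1) = 10/3.

10/3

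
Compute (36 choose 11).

600805296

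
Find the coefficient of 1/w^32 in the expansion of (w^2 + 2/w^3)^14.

372736

General term: C(14,j)·(w^2)^j·(2/w^3)^(14-j), with w-exponent 2j − 3(14−j) = 5j − 42.
Set 5j − 42 = -32: j = 2.
C(14,2) = 91; 1^2 = 1; 2^12 = 4096.
Coefficient = 91 · 1 · 4096 = 372736.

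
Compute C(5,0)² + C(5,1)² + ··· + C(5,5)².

252

Σ C(5,j)² is the coefficient of x^5 in (1+x)^5(1+x)^5 = (1+x)^10, i.e. C(10,5) = 252.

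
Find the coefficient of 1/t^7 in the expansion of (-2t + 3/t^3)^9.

General term: C(9,j)·(-2t)^j·(3/t^3)^(9-j), with t-exponent 1j − 3(9−j) = 4j − 27.
Set 4j − 27 = -7: j = 5.
C(9,5) = 126; (-2)^5 = -32; 3^4 = 81.
Coefficient = 126 · (-32) · 81 = -326592.

-326592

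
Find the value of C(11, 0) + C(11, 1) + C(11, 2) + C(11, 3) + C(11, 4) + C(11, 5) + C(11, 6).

1486

1 + 11 + 55 + 165 + 330 + 462 + 462 = 1486.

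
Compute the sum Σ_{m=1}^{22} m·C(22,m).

46137344

Since m·C(22,m) = 22·C(21,m−1), the sum is 22·2^21 = 22·2097152 = 46137344.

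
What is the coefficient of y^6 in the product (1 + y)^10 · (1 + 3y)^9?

1173900

Coefficient of y^6 = Σ_{j} C(10,j)·1^j·C(9,6-j)·3^(6-j) for j from 0 to 6.
= 61236 + 306180 + 459270 + 272160 + 68040 + 6804 + 210 = 1173900.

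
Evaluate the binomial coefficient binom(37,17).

C(37,17) = (37·36·35·34·33·32·31·30·29·28·27·26·25·24·23·22·21) / 17! = 5657339689378493276160000 / 355687428096000 = 15905368710.

15905368710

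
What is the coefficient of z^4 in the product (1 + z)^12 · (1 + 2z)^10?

31655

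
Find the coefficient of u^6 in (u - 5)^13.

The general term is C(13,j)·(u)^j·(-5)^(13-j); the u^6 term has j = 6.
C(13,6) = 1716.
Coefficient = C(13,6) · (-5)^7 = 1716 · (-78125) = -134062500.

-134062500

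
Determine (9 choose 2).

C(9,2) = (9·8) / 2! = 72 / 2 = 36.

36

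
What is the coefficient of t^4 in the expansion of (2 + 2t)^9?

64512

The general term is C(9,j)·(2)^j·(2t)^(9-j); the t^4 term has j = 5.
C(9,5) = 126.
Coefficient = C(9,5) · 2^5 · 2^4 = 126 · 32 · 16 = 64512.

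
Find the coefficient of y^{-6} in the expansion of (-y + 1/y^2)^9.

General term: C(9,j)·(-y)^j·(1/y^2)^(9-j), with y-exponent 1j − 2(9−j) = 3j − 18.
Set 3j − 18 = -6: j = 4.
C(9,4) = 126; (-1)^4 = 1; 1^5 = 1.
Coefficient = 126 · 1 · 1 = 126.

126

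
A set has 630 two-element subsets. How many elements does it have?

36

n(n−1)/2 = 630 ⇒ n(n−1) = 1260. Since 36·35 = 1260, n = 36.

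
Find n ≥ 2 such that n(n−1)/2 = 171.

19

n(n−1)/2 = 171 ⇒ n(n−1) = 342. Since 19·18 = 342, n = 19.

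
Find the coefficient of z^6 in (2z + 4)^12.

242221056

The general term is C(12,j)·(2z)^j·(4)^(12-j); the z^6 term has j = 6.
C(12,6) = 924.
Coefficient = C(12,6) · 2^6 · 4^6 = 924 · 64 · 4096 = 242221056.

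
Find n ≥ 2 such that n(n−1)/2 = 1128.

n(n−1)/2 = 1128 ⇒ n(n−1) = 2256. Since 48·47 = 2256, n = 48.

48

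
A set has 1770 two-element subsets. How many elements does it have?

60

n(n−1)/2 = 1770 ⇒ n(n−1) = 3540. Since 60·59 = 3540, n = 60.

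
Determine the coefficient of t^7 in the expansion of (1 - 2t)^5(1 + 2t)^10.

5760

Coefficient of t^7 = Σ_{j} C(5,j)·(-2)^j·C(10,7-j)·2^(7-j) for j from 0 to 5.
= 15360 + (-134400) + 322560 + (-268800) + 76800 + (-5760) = 5760.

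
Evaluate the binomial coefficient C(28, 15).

C(28,15) = C(28,13) by symmetry.
C(28,13) = (28·27·26·25·24·23·22·21·20·19·18·17·16) / 13! = 233153109116928000 / 6227020800 = 37442160.

37442160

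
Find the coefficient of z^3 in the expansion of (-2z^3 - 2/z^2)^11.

-946176

General term: C(11,j)·(-2z^3)^j·(-2/z^2)^(11-j), with z-exponent 3j − 2(11−j) = 5j − 22.
Set 5j − 22 = 3: j = 5.
C(11,5) = 462; (-2)^5 = -32; (-2)^6 = 64.
Coefficient = 462 · (-32) · 64 = -946176.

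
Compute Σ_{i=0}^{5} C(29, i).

1 + 29 + 406 + 3654 + 23751 + 118755 = 146596.

146596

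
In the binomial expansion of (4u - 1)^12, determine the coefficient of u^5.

-811008

The general term is C(12,j)·(4u)^j·(-1)^(12-j); the u^5 term has j = 5.
C(12,5) = 792.
Coefficient = C(12,5) · 4^5 · (-1)^7 = 792 · 1024 · (-1) = -811008.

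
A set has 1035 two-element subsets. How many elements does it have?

n(n−1)/2 = 1035 ⇒ n(n−1) = 2070. Since 46·45 = 2070, n = 46.

46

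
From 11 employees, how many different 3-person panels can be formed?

This is C(11,3) = 165.

165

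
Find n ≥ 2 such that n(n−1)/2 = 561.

n(n−1)/2 = 561 ⇒ n(n−1) = 1122. Since 34·33 = 1122, n = 34.

34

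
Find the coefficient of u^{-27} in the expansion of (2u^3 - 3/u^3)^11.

1299078

General term: C(11,j)·(2u^3)^j·(-3/u^3)^(11-j), with u-exponent 3j − 3(11−j) = 6j − 33.
Set 6j − 33 = -27: j = 1.
C(11,1) = 11; 2^1 = 2; (-3)^10 = 59049.
Coefficient = 11 · 2 · 59049 = 1299078.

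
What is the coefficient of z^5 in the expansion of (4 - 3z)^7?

-81648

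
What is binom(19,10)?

92378

C(19,10) = C(19,9) by symmetry.
C(19,9) = (19·18·17·16·15·14·13·12·11) / 9! = 33522128640 / 362880 = 92378.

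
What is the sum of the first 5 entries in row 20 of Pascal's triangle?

6196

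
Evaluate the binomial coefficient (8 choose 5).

C(8,5) = C(8,3) by symmetry.
C(8,3) = (8·7·6) / 3! = 336 / 6 = 56.

56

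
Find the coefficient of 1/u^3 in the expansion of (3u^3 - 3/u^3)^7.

General term: C(7,j)·(3u^3)^j·(-3/u^3)^(7-j), with u-exponent 3j − 3(7−j) = 6j − 21.
Set 6j − 21 = -3: j = 3.
C(7,3) = 35; 3^3 = 27; (-3)^4 = 81.
Coefficient = 35 · 27 · 81 = 76545.

76545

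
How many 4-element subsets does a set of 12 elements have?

C(12,4) = (12·11·10·9) / 4! = 11880 / 24 = 495.

495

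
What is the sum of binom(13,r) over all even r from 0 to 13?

Even-r terms of row 13 sum to 2^12 = 4096.

4096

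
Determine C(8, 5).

C(8,5) = C(8,3) by symmetry.
C(8,3) = (8·7·6) / 3! = 336 / 6 = 56.

56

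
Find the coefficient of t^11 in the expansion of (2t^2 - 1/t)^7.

-448

General term: C(7,j)·(2t^2)^j·(-1/t)^(7-j), with t-exponent 2j − 1(7−j) = 3j − 7.
Set 3j − 7 = 11: j = 6.
C(7,6) = 7; 2^6 = 64; (-1)^1 = -1.
Coefficient = 7 · 64 · (-1) = -448.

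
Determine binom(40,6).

3838380

C(40,6) = (40·39·38·37·36·35) / 6! = 2763633600 / 720 = 3838380.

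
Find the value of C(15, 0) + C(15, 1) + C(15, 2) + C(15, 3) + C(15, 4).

1 + 15 + 105 + 455 + 1365 = 1941.

1941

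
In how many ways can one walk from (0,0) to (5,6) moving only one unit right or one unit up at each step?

462

Each path is a sequence of 11 steps with 5 rights: C(11,5) = 462.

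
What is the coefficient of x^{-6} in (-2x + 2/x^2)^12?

General term: C(12,j)·(-2x)^j·(2/x^2)^(12-j), with x-exponent 1j − 2(12−j) = 3j − 24.
Set 3j − 24 = -6: j = 6.
C(12,6) = 924; (-2)^6 = 64; 2^6 = 64.
Coefficient = 924 · 64 · 64 = 3784704.

3784704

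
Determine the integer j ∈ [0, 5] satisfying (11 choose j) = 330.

4

C(11,j) increases on 0 ≤ j ≤ 5. C(11,3) = 165 and C(11,4) = 330, so j = 4.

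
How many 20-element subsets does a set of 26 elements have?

230230

C(26,20) = C(26,6) by symmetry.
C(26,6) = (26·25·24·23·22·21) / 6! = 165765600 / 720 = 230230.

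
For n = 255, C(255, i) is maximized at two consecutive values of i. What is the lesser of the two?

127

For odd n = 255, C(255,i) peaks at i = (n−1)/2 and (n+1)/2; the lesser is 127.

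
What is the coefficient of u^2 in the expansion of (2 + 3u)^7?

The general term is C(7,j)·(2)^j·(3u)^(7-j); the u^2 term has j = 5.
C(7,5) = 21.
Coefficient = C(7,5) · 2^5 · 3^2 = 21 · 32 · 9 = 6048.

6048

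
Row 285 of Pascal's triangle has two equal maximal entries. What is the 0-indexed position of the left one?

For odd n = 285, C(285,j) peaks at j = (n−1)/2 and (n+1)/2; the smaller is 142.

142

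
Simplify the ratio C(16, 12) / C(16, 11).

5/12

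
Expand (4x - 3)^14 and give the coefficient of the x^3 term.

-4126816512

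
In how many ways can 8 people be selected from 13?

This is C(13,8) = 1287.

1287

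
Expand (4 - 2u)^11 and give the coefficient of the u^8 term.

The general term is C(11,j)·(4)^j·(-2u)^(11-j); the u^8 term has j = 3.
C(11,3) = 165.
Coefficient = C(11,3) · 4^3 · (-2)^8 = 165 · 64 · 256 = 2703360.

2703360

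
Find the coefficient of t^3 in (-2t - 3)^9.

-489888

The general term is C(9,j)·(-2t)^j·(-3)^(9-j); the t^3 term has j = 3.
C(9,3) = 84.
Coefficient = C(9,3) · (-2)^3 · (-3)^6 = 84 · (-8) · 729 = -489888.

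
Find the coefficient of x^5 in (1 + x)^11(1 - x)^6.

16

Coefficient of x^5 = Σ_{j} C(11,j)·1^j·C(6,5-j)·(-1)^(5-j) for j from 0 to 5.
= (-6) + 165 + (-1100) + 2475 + (-1980) + 462 = 16.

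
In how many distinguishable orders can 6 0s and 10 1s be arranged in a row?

8008

Choose positions for the 0s: C(16,6) = 8008.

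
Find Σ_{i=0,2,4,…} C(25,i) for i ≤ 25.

Half of (1+1)^25 + (1−1)^25 gives the even-index sum: 2^24 = 16777216.

16777216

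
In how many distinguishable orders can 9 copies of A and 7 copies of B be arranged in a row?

11440

Choose positions for the A's: C(16,9) = 11440.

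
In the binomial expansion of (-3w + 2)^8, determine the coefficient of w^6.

The general term is C(8,j)·(-3w)^j·(2)^(8-j); the w^6 term has j = 6.
C(8,6) = 28.
Coefficient = C(8,6) · (-3)^6 · 2^2 = 28 · 729 · 4 = 81648.

81648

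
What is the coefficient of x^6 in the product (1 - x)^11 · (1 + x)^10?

Coefficient of x^6 = Σ_{j} C(11,j)·(-1)^j·C(10,6-j)·1^(6-j) for j from 0 to 6.
= 210 + (-2772) + 11550 + (-19800) + 14850 + (-4620) + 462 = -120.

-120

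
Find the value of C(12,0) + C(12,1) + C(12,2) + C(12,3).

1 + 12 + 66 + 220 = 299.

299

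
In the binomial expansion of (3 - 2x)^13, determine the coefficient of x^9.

-29652480

The general term is C(13,j)·(3)^j·(-2x)^(13-j); the x^9 term has j = 4.
C(13,4) = 715.
Coefficient = C(13,4) · 3^4 · (-2)^9 = 715 · 81 · (-512) = -29652480.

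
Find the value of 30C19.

C(30,19) = C(30,11) by symmetry.
C(30,11) = (30·29·28·27·26·25·24·23·22·21·20) / 11! = 2180547008640000 / 39916800 = 54627300.

54627300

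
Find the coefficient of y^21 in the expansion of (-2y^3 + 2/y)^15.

-164003840

General term: C(15,j)·(-2y^3)^j·(2/y)^(15-j), with y-exponent 3j − 1(15−j) = 4j − 15.
Set 4j − 15 = 21: j = 9.
C(15,9) = 5005; (-2)^9 = -512; 2^6 = 64.
Coefficient = 5005 · (-512) · 64 = -164003840.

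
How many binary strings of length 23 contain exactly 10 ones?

1144066

Choose the 10 positions: C(23,10) = 1144066.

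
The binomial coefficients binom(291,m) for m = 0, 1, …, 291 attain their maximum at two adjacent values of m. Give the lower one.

145

For odd n = 291, C(291,m) peaks at m = (n−1)/2 and (n+1)/2; the lower is 145.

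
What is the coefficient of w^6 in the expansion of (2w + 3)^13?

240185088

The general term is C(13,j)·(2w)^j·(3)^(13-j); the w^6 term has j = 6.
C(13,6) = 1716.
Coefficient = C(13,6) · 2^6 · 3^7 = 1716 · 64 · 2187 = 240185088.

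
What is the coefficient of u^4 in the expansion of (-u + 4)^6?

240

The general term is C(6,j)·(-u)^j·(4)^(6-j); the u^4 term has j = 4.
C(6,4) = 15.
Coefficient = C(6,4) · 4^2 = 15 · 16 = 240.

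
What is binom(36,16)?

7307872110

C(36,16) = (36·35·34·33·32·31·30·29·28·27·26·25·24·23·22·21) / 16! = 152901072685905223680000 / 20922789888000 = 7307872110.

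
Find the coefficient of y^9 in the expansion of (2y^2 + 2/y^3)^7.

896

General term: C(7,j)·(2y^2)^j·(2/y^3)^(7-j), with y-exponent 2j − 3(7−j) = 5j − 21.
Set 5j − 21 = 9: j = 6.
C(7,6) = 7; 2^6 = 64; 2^1 = 2.
Coefficient = 7 · 64 · 2 = 896.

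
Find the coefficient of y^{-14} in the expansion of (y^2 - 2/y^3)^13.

General term: C(13,j)·(y^2)^j·(-2/y^3)^(13-j), with y-exponent 2j − 3(13−j) = 5j − 39.
Set 5j − 39 = -14: j = 5.
C(13,5) = 1287; 1^5 = 1; (-2)^8 = 256.
Coefficient = 1287 · 1 · 256 = 329472.

329472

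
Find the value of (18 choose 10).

43758

C(18,10) = C(18,8) by symmetry.
C(18,8) = (18·17·16·15·14·13·12·11) / 8! = 1764322560 / 40320 = 43758.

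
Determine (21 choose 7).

C(21,7) = (21·20·19·18·17·16·15) / 7! = 586051200 / 5040 = 116280.

116280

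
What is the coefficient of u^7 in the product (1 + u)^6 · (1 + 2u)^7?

Coefficient of u^7 = Σ_{j} C(6,j)·1^j·C(7,7-j)·2^(7-j) for j from 0 to 6.
= 128 + 2688 + 10080 + 11200 + 4200 + 504 + 14 = 28814.

28814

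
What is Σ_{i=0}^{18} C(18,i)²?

By Vandermonde's identity, Σ C(18,i)² = C(36,18) = 9075135300.

9075135300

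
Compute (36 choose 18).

C(36,18) = (36·35·34·33·32·31·30·29·28·27·26·25·24·23·22·21·20·19) / 18! = 58102407620643984998400000 / 6402373705728000 = 9075135300.

9075135300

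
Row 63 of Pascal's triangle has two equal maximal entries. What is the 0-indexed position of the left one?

31

For odd n = 63, C(63,r) peaks at r = (n−1)/2 and (n+1)/2; the smaller is 31.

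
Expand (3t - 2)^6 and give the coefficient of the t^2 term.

2160

The general term is C(6,j)·(3t)^j·(-2)^(6-j); the t^2 term has j = 2.
C(6,2) = 15.
Coefficient = C(6,2) · 3^2 · (-2)^4 = 15 · 9 · 16 = 2160.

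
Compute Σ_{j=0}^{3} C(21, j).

1 + 21 + 210 + 1330 = 1562.

1562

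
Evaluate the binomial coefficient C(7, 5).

21

C(7,5) = C(7,2) by symmetry.
C(7,2) = (7·6) / 2! = 42 / 2 = 21.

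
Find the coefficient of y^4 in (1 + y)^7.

35

The general term is C(7,j)·(1)^j·(y)^(7-j); the y^4 term has j = 3.
C(7,3) = 35.
Coefficient = C(7,3) = 35.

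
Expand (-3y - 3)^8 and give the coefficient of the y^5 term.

367416

The general term is C(8,j)·(-3y)^j·(-3)^(8-j); the y^5 term has j = 5.
C(8,5) = 56.
Coefficient = C(8,5) · (-3)^5 · (-3)^3 = 56 · (-243) · (-27) = 367416.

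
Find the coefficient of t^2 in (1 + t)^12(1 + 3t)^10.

831

Coefficient of t^2 = Σ_{j} C(12,j)·1^j·C(10,2-j)·3^(2-j) for j from 0 to 2.
= 405 + 360 + 66 = 831.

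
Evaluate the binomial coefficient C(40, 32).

C(40,32) = C(40,8) by symmetry.
C(40,8) = (40·39·38·37·36·35·34·33) / 8! = 3100796899200 / 40320 = 76904685.

76904685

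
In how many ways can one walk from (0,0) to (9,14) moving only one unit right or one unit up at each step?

817190

Each path is a sequence of 23 steps with 9 rights: C(23,9) = 817190.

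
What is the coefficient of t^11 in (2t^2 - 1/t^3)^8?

General term: C(8,j)·(2t^2)^j·(-1/t^3)^(8-j), with t-exponent 2j − 3(8−j) = 5j − 24.
Set 5j − 24 = 11: j = 7.
C(8,7) = 8; 2^7 = 128; (-1)^1 = -1.
Coefficient = 8 · 128 · (-1) = -1024.

-1024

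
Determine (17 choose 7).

19448

C(17,7) = (17·16·15·14·13·12·11) / 7! = 98017920 / 5040 = 19448.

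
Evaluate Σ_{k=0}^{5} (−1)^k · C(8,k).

-21

The partial alternating sum Σ_{k=0}^{5} (−1)^k C(8,k) = (−1)^5 C(7,5) = -21.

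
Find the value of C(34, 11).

286097760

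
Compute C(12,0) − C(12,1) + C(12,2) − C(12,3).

-165

The partial alternating sum Σ_{k=0}^{3} (−1)^k C(12,k) = (−1)^3 C(11,3) = -165.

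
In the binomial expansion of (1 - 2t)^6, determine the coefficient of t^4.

The general term is C(6,j)·(1)^j·(-2t)^(6-j); the t^4 term has j = 2.
C(6,2) = 15.
Coefficient = C(6,2) · (-2)^4 = 15 · 16 = 240.

240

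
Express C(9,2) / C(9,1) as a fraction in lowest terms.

4

C(n,k+1)/C(n,k) = (n−k)/(k+1) = (9−1)/(1+1) = 8/2 = 4.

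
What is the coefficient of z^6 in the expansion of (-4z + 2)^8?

458752

The general term is C(8,j)·(-4z)^j·(2)^(8-j); the z^6 term has j = 6.
C(8,6) = 28.
Coefficient = C(8,6) · (-4)^6 · 2^2 = 28 · 4096 · 4 = 458752.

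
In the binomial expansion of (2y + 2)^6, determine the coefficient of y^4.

The general term is C(6,j)·(2y)^j·(2)^(6-j); the y^4 term has j = 4.
C(6,4) = 15.
Coefficient = C(6,4) · 2^4 · 2^2 = 15 · 16 · 4 = 960.

960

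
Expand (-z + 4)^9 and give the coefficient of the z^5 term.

The general term is C(9,j)·(-z)^j·(4)^(9-j); the z^5 term has j = 5.
C(9,5) = 126.
Coefficient = C(9,5) · (-1)^5 · 4^4 = 126 · (-1) · 256 = -32256.

-32256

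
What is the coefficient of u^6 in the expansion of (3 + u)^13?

3752892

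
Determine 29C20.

10015005

C(29,20) = C(29,9) by symmetry.
C(29,9) = (29·28·27·26·25·24·23·22·21) / 9! = 3634245014400 / 362880 = 10015005.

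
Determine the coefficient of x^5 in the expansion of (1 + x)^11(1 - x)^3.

Coefficient of x^5 = Σ_{j} C(11,j)·1^j·C(3,5-j)·(-1)^(5-j) for j from 2 to 5.
= (-55) + 495 + (-990) + 462 = -88.

-88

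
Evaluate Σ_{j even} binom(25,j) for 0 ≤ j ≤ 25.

16777216

Even-j terms of row 25 sum to 2^24 = 16777216.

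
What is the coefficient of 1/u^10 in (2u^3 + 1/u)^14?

28

General term: C(14,j)·(2u^3)^j·(1/u)^(14-j), with u-exponent 3j − 1(14−j) = 4j − 14.
Set 4j − 14 = -10: j = 1.
C(14,1) = 14; 2^1 = 2; 1^13 = 1.
Coefficient = 14 · 2 · 1 = 28.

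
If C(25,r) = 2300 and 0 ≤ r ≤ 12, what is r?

C(25,r) increases on 0 ≤ r ≤ 12. C(25,2) = 300 and C(25,3) = 2300, so r = 3.

3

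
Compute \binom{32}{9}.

C(32,9) = (32·31·30·29·28·27·26·25·24) / 9! = 10178348544000 / 362880 = 28048800.

28048800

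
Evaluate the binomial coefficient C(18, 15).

C(18,15) = C(18,3) by symmetry.
C(18,3) = (18·17·16) / 3! = 4896 / 6 = 816.

816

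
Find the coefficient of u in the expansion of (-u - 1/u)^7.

General term: C(7,j)·(-u)^j·(-1/u)^(7-j), with u-exponent 1j − 1(7−j) = 2j − 7.
Set 2j − 7 = 1: j = 4.
C(7,4) = 35; (-1)^4 = 1; (-1)^3 = -1.
Coefficient = 35 · 1 · (-1) = -35.

-35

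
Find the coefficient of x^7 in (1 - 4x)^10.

-1966080

The general term is C(10,j)·(1)^j·(-4x)^(10-j); the x^7 term has j = 3.
C(10,3) = 120.
Coefficient = C(10,3) · (-4)^7 = 120 · (-16384) = -1966080.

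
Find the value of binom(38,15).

C(38,15) = (38·37·36·35·34·33·32·31·30·29·28·27·26·25·24) / 15! = 20231404874494894080000 / 1307674368000 = 15471286560.

15471286560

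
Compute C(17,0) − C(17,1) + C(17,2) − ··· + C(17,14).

The partial alternating sum Σ_{k=0}^{14} (−1)^k C(17,k) = (−1)^14 C(16,14) = 120.

120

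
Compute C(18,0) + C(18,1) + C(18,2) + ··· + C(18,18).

262144

Setting x = 1 in (1+x)^18 gives Σ C(18,i) = 2^18 = 262144.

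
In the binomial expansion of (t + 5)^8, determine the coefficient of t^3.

175000

The general term is C(8,j)·(t)^j·(5)^(8-j); the t^3 term has j = 3.
C(8,3) = 56.
Coefficient = C(8,3) · 5^5 = 56 · 3125 = 175000.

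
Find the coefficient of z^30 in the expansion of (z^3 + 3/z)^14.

General term: C(14,j)·(z^3)^j·(3/z)^(14-j), with z-exponent 3j − 1(14−j) = 4j − 14.
Set 4j − 14 = 30: j = 11.
C(14,11) = 364; 1^11 = 1; 3^3 = 27.
Coefficient = 364 · 1 · 27 = 9828.

9828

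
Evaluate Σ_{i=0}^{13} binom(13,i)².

Σ C(13,i)² is the coefficient of x^13 in (1+x)^13(1+x)^13 = (1+x)^26, i.e. C(26,13) = 10400600.

10400600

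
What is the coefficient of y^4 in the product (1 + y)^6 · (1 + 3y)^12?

85380

Coefficient of y^4 = Σ_{j} C(6,j)·1^j·C(12,4-j)·3^(4-j) for j from 0 to 4.
= 40095 + 35640 + 8910 + 720 + 15 = 85380.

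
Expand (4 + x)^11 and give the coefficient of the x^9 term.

880

The general term is C(11,j)·(4)^j·(x)^(11-j); the x^9 term has j = 2.
C(11,2) = 55.
Coefficient = C(11,2) · 4^2 = 55 · 16 = 880.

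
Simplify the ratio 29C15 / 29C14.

1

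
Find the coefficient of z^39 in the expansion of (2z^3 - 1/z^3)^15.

-245760

General term: C(15,j)·(2z^3)^j·(-1/z^3)^(15-j), with z-exponent 3j − 3(15−j) = 6j − 45.
Set 6j − 45 = 39: j = 14.
C(15,14) = 15; 2^14 = 16384; (-1)^1 = -1.
Coefficient = 15 · 16384 · (-1) = -245760.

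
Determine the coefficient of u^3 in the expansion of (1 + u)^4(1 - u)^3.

-3

Coefficient of u^3 = Σ_{j} C(4,j)·1^j·C(3,3-j)·(-1)^(3-j) for j from 0 to 3.
= (-1) + 12 + (-18) + 4 = -3.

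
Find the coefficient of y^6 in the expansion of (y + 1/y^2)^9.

9

General term: C(9,j)·(y)^j·(1/y^2)^(9-j), with y-exponent 1j − 2(9−j) = 3j − 18.
Set 3j − 18 = 6: j = 8.
C(9,8) = 9; 1^8 = 1; 1^1 = 1.
Coefficient = 9 · 1 · 1 = 9.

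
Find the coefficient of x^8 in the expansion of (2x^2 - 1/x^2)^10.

-15360

General term: C(10,j)·(2x^2)^j·(-1/x^2)^(10-j), with x-exponent 2j − 2(10−j) = 4j − 20.
Set 4j − 20 = 8: j = 7.
C(10,7) = 120; 2^7 = 128; (-1)^3 = -1.
Coefficient = 120 · 128 · (-1) = -15360.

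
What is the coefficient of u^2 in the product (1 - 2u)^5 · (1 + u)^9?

Coefficient of u^2 = Σ_{j} C(5,j)·(-2)^j·C(9,2-j)·1^(2-j) for j from 0 to 2.
= 36 + (-90) + 40 = -14.

-14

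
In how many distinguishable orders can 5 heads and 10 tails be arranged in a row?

Choose positions for the heads: C(15,5) = 3003.

3003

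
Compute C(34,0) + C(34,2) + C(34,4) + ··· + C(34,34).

8589934592

Even-i terms of row 34 sum to 2^33 = 8589934592.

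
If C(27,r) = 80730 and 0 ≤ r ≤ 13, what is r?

C(27,r) increases on 0 ≤ r ≤ 13. C(27,4) = 17550 and C(27,5) = 80730, so r = 5.

5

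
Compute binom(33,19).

C(33,19) = C(33,14) by symmetry.
C(33,14) = (33·32·31·30·29·28·27·26·25·24·23·22·21·20) / 14! = 71382386874839040000 / 87178291200 = 818809200.

818809200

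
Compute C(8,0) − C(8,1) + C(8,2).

21

The partial alternating sum Σ_{k=0}^{2} (−1)^k C(8,k) = (−1)^2 C(7,2) = 21.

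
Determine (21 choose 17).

5985

C(21,17) = C(21,4) by symmetry.
C(21,4) = (21·20·19·18) / 4! = 143640 / 24 = 5985.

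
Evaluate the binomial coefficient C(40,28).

5586853480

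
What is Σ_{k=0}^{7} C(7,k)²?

3432

By Vandermonde's identity, Σ C(7,k)² = C(14,7) = 3432.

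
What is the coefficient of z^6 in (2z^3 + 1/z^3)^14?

768768

General term: C(14,j)·(2z^3)^j·(1/z^3)^(14-j), with z-exponent 3j − 3(14−j) = 6j − 42.
Set 6j − 42 = 6: j = 8.
C(14,8) = 3003; 2^8 = 256; 1^6 = 1.
Coefficient = 3003 · 256 · 1 = 768768.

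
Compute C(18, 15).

C(18,15) = C(18,3) by symmetry.
C(18,3) = (18·17·16) / 3! = 4896 / 6 = 816.

816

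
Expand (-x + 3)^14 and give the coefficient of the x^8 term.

The general term is C(14,j)·(-x)^j·(3)^(14-j); the x^8 term has j = 8.
C(14,8) = 3003.
Coefficient = C(14,8) · 3^6 = 3003 · 729 = 2189187.

2189187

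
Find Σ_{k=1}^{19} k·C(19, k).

Since k·C(19,k) = 19·C(18,k−1), the sum is 19·2^18 = 19·262144 = 4980736.

4980736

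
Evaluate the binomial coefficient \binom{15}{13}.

C(15,13) = C(15,2) by symmetry.
C(15,2) = (15·14) / 2! = 210 / 2 = 105.

105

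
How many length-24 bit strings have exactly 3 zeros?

2024

Choose the 3 positions: C(24,3) = 2024.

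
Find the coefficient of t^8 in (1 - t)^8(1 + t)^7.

Coefficient of t^8 = Σ_{j} C(8,j)·(-1)^j·C(7,8-j)·1^(8-j) for j from 1 to 8.
= (-8) + 196 + (-1176) + 2450 + (-1960) + 588 + (-56) + 1 = 35.

35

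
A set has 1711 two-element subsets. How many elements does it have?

n(n−1)/2 = 1711 ⇒ n(n−1) = 3422. Since 59·58 = 3422, n = 59.

59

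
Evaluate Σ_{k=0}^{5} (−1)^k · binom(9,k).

The partial alternating sum Σ_{k=0}^{5} (−1)^k C(9,k) = (−1)^5 C(8,5) = -56.

-56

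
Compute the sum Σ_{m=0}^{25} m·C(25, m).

419430400

Since m·C(25,m) = 25·C(24,m−1), the sum is 25·2^24 = 25·16777216 = 419430400.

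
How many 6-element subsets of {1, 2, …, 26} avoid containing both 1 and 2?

219604

All 6-subsets: C(26,6) = 230230. Those containing both fixed elements: C(24,4) = 10626.
230230 − 10626 = 219604.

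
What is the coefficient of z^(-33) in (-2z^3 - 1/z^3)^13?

-26

General term: C(13,j)·(-2z^3)^j·(-1/z^3)^(13-j), with z-exponent 3j − 3(13−j) = 6j − 39.
Set 6j − 39 = -33: j = 1.
C(13,1) = 13; (-2)^1 = -2; (-1)^12 = 1.
Coefficient = 13 · (-2) · 1 = -26.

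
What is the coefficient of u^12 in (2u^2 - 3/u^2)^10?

General term: C(10,j)·(2u^2)^j·(-3/u^2)^(10-j), with u-exponent 2j − 2(10−j) = 4j − 20.
Set 4j − 20 = 12: j = 8.
C(10,8) = 45; 2^8 = 256; (-3)^2 = 9.
Coefficient = 45 · 256 · 9 = 103680.

103680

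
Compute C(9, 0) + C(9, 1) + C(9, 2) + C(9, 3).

130

1 + 9 + 36 + 84 = 130.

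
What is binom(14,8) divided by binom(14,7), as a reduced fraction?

7/8

C(n,k+1)/C(n,k) = (n−k)/(k+1) = (14−7)/(7+1) = 7/8.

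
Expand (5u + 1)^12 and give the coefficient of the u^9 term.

429687500

The general term is C(12,j)·(5u)^j·(1)^(12-j); the u^9 term has j = 9.
C(12,9) = 220.
Coefficient = C(12,9) · 5^9 = 220 · 1953125 = 429687500.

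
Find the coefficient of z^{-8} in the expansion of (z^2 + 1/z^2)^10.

General term: C(10,j)·(z^2)^j·(1/z^2)^(10-j), with z-exponent 2j − 2(10−j) = 4j − 20.
Set 4j − 20 = -8: j = 3.
C(10,3) = 120; 1^3 = 1; 1^7 = 1.
Coefficient = 120 · 1 · 1 = 120.

120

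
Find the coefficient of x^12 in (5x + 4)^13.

12695312500

The general term is C(13,j)·(5x)^j·(4)^(13-j); the x^12 term has j = 12.
C(13,12) = 13.
Coefficient = C(13,12) · 5^12 · 4^1 = 13 · 244140625 · 4 = 12695312500.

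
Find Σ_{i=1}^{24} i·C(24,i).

201326592

Since i·C(24,i) = 24·C(23,i−1), the sum is 24·2^23 = 24·8388608 = 201326592.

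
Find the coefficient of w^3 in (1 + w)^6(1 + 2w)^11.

Coefficient of w^3 = Σ_{j} C(6,j)·1^j·C(11,3-j)·2^(3-j) for j from 0 to 3.
= 1320 + 1320 + 330 + 20 = 2990.

2990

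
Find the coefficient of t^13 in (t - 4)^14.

-56

The general term is C(14,j)·(t)^j·(-4)^(14-j); the t^13 term has j = 13.
C(14,13) = 14.
Coefficient = C(14,13) · (-4)^1 = 14 · (-4) = -56.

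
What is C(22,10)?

C(22,10) = (22·21·20·19·18·17·16·15·14·13) / 10! = 2346549004800 / 3628800 = 646646.

646646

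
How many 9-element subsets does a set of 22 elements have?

497420

C(22,9) = (22·21·20·19·18·17·16·15·14) / 9! = 180503769600 / 362880 = 497420.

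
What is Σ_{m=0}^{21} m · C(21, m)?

Since m·C(21,m) = 21·C(20,m−1), the sum is 21·2^20 = 21·1048576 = 22020096.

22020096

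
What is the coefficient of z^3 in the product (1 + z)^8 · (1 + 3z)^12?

11756

Coefficient of z^3 = Σ_{j} C(8,j)·1^j·C(12,3-j)·3^(3-j) for j from 0 to 3.
= 5940 + 4752 + 1008 + 56 = 11756.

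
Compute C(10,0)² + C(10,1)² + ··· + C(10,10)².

184756

By Vandermonde's identity, Σ C(10,r)² = C(20,10) = 184756.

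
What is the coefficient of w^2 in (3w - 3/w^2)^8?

183708

General term: C(8,j)·(3w)^j·(-3/w^2)^(8-j), with w-exponent 1j − 2(8−j) = 3j − 16.
Set 3j − 16 = 2: j = 6.
C(8,6) = 28; 3^6 = 729; (-3)^2 = 9.
Coefficient = 28 · 729 · 9 = 183708.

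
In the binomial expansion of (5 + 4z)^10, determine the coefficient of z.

78125000

The general term is C(10,j)·(5)^j·(4z)^(10-j); the z^1 term has j = 9.
C(10,9) = 10.
Coefficient = C(10,9) · 5^9 · 4^1 = 10 · 1953125 · 4 = 78125000.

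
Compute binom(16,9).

11440

C(16,9) = C(16,7) by symmetry.
C(16,7) = (16·15·14·13·12·11·10) / 7! = 57657600 / 5040 = 11440.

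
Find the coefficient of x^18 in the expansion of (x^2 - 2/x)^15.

General term: C(15,j)·(x^2)^j·(-2/x)^(15-j), with x-exponent 2j − 1(15−j) = 3j − 15.
Set 3j − 15 = 18: j = 11.
C(15,11) = 1365; 1^11 = 1; (-2)^4 = 16.
Coefficient = 1365 · 1 · 16 = 21840.

21840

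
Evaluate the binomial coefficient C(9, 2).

36

C(9,2) = (9·8) / 2! = 72 / 2 = 36.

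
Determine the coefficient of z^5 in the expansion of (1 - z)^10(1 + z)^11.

Coefficient of z^5 = Σ_{j} C(10,j)·(-1)^j·C(11,5-j)·1^(5-j) for j from 0 to 5.
= 462 + (-3300) + 7425 + (-6600) + 2310 + (-252) = 45.

45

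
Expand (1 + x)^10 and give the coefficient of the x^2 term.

45

The general term is C(10,j)·(1)^j·(x)^(10-j); the x^2 term has j = 8.
C(10,8) = 45.
Coefficient = C(10,8) = 45.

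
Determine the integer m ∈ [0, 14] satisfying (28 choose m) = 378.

2

C(28,m) increases on 0 ≤ m ≤ 14. C(28,1) = 28 and C(28,2) = 378, so m = 2.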